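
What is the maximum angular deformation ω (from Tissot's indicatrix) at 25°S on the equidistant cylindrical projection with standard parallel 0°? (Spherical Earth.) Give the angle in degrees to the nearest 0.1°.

In the plate carrée (x = Rλ, y = Rφ), meridians are true-scale (h = 1) and parallels are stretched by k = sec φ.
At 25°: h = 1.000, k = 1.103; principal scales a = 1.103, b = 1.000.
sin(ω/2) = (a − b)/(a + b) = 0.1034/2.103 = 0.04915, so ω = 2 arcsin(0.04915) ≈ 5.6°.

5.6°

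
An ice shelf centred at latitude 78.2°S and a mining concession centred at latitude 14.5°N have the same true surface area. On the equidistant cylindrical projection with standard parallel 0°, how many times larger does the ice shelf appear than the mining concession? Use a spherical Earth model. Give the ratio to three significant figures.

4.73

Plate carrée maps x = Rλ, y = Rφ. The meridian scale is h = 1 and the parallel scale is k = 1/cos φ = sec φ.
Areal scale at 78.2°: h·k = 1.000 × 4.890 = 4.890.
Areal scale at 14.5°: h·k = 1.000 × 1.033 = 1.033.
Ratio = 4.890/1.033 ≈ 4.73.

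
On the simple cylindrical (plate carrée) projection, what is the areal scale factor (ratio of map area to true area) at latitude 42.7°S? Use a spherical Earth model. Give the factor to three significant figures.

1.36

For the equirectangular projection with φ₀ = 0 (plate carrée), h = 1 along meridians and k = sec φ along parallels.
Areal scale = h·k = 1 × sec φ; at 42.7°, h = 1.000, k = 1.361, so h·k = 1.361.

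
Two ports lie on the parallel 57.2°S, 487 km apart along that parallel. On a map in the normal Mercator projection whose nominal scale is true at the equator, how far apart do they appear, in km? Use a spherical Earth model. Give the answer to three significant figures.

Mercator is conformal, so the point scale is isotropic: h = k = sec φ = 1/cos φ.
Along the parallel, k = sec 57.2° = 1/0.5417 = 1.846.
Map distance = 487 × 1.846 ≈ 899 km.

899 km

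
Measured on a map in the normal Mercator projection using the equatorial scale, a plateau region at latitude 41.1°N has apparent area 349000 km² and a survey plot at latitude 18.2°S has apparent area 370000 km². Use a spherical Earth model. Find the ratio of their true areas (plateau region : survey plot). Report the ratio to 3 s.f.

On Mercator the areal scale is sec²φ, so true area = apparent × cos²φ.
True area of plateau region: 349000 × cos²(41.1°) = 349000 × 0.5679 = 198200 km².
True area of survey plot: 370000 × cos²(18.2°) = 370000 × 0.9024 = 333900 km².
Ratio = 198200 / 333900 ≈ 0.594.

0.594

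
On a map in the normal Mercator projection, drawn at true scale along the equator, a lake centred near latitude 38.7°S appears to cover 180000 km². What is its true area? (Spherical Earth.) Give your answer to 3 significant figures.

For Mercator, h = k = sec φ (a conformal cylindrical projection has a single point scale, 1/cos φ).
Areal scale = k² = sec²φ = 1/cos²(38.7°) = 1/0.7804² = 1.642.
True area = apparent / (areal scale) = 180000 / 1.642 ≈ 110000 km².

110000 km²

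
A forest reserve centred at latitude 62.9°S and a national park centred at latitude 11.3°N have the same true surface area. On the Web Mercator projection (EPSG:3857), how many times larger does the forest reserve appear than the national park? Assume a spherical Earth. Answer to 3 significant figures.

On Mercator, area is exaggerated by sec²φ = 1/cos²φ.
At 62.9°: sec²(62.9°) = 1/0.4555² = 4.819.
At 11.3°: sec²(11.3°) = 1/0.9806² = 1.040.
Ratio = 4.819/1.040 = cos²(11.3°)/cos²(62.9°) ≈ 4.63.

4.63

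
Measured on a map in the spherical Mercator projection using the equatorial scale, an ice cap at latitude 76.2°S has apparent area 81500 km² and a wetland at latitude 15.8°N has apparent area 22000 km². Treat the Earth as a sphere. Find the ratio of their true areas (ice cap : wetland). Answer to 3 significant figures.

0.228

Since Mercator area scale is 1/cos²φ, the true area equals the apparent area multiplied by cos²φ.
True area of ice cap: 81500 × cos²(76.2°) = 81500 × 0.05690 = 4637 km².
True area of wetland: 22000 × cos²(15.8°) = 22000 × 0.9259 = 20370 km².
Ratio = 4637 / 20370 ≈ 0.228.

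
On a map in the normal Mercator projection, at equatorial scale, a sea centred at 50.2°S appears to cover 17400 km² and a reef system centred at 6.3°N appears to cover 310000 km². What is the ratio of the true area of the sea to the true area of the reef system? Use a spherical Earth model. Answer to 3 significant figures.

0.0233

Since Mercator area scale is 1/cos²φ, the true area equals the apparent area multiplied by cos²φ.
True area of sea: 17400 × cos²(50.2°) = 17400 × 0.4097 = 7129 km².
True area of reef system: 310000 × cos²(6.3°) = 310000 × 0.9880 = 306300 km².
Ratio = 7129 / 306300 ≈ 0.0233.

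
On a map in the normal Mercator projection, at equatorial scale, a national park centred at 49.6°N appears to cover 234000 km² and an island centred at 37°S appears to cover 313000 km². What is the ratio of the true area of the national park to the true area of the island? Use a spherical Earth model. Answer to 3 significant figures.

On Mercator the areal scale is sec²φ, so true area = apparent × cos²φ.
True area of national park: 234000 × cos²(49.6°) = 234000 × 0.4201 = 98290 km².
True area of island: 313000 × cos²(37°) = 313000 × 0.6378 = 199600 km².
Ratio = 98290 / 199600 ≈ 0.492.

0.492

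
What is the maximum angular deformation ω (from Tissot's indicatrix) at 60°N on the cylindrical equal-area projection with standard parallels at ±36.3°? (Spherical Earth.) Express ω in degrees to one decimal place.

Cylindrical equal-area (φ₀ = 36.3°): h = cos φ / cos 36.3° along meridians, k = cos 36.3° / cos φ along parallels; h·k = 1.
At 60°: h = 0.6204, k = 1.612; principal scales a = 1.612, b = 0.6204.
sin(ω/2) = (a − b)/(a + b) = 0.9915/2.232 = 0.4441, so ω = 2 arcsin(0.4441) ≈ 52.7°.

52.7°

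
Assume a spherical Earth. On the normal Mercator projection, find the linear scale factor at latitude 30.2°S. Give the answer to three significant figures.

1.16

For Mercator, h = k = sec φ (a conformal cylindrical projection has a single point scale, 1/cos φ).
k = 1/cos 30.2° = 1/0.8643 = 1.157.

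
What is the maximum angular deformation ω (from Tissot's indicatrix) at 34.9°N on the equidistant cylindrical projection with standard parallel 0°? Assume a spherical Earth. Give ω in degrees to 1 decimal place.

Plate carrée maps x = Rλ, y = Rφ. The meridian scale is h = 1 and the parallel scale is k = 1/cos φ = sec φ.
At 34.9°: h = 1.000, k = 1.219; principal scales a = 1.219, b = 1.000.
sin(ω/2) = (a − b)/(a + b) = 0.2193/2.219 = 0.09881, so ω = 2 arcsin(0.09881) ≈ 11.3°.

11.3°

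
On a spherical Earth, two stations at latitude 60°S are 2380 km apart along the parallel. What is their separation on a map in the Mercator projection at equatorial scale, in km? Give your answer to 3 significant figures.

4760 km

Mercator is conformal, so the point scale is isotropic: h = k = sec φ = 1/cos φ.
Along the parallel, k = sec 60° = 1/0.5000 = 2.000.
Map distance = 2380 × 2.000 ≈ 4760 km.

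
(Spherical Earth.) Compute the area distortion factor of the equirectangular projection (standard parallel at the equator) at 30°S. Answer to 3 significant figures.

In the plate carrée (x = Rλ, y = Rφ), meridians are true-scale (h = 1) and parallels are stretched by k = sec φ.
Areal scale = h·k = 1 × sec φ; at 30°, h = 1.000, k = 1.155, so h·k = 1.155.

1.15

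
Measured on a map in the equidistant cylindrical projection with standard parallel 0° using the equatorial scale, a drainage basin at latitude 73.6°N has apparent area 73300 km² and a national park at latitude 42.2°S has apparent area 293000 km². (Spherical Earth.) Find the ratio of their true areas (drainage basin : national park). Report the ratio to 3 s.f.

0.0953

On the plate carrée, areal scale = h·k = 1 × sec φ, so true area = apparent × cos φ.
True area of drainage basin: 73300 × cos(73.6°) = 73300 × 0.2823 = 20700 km².
True area of national park: 293000 × cos(42.2°) = 293000 × 0.7408 = 217100 km².
Ratio = 20700 / 217100 ≈ 0.0953.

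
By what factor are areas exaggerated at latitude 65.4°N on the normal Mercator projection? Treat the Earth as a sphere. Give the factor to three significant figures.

5.77

For Mercator, h = k = sec φ (a conformal cylindrical projection has a single point scale, 1/cos φ).
Areal scale = k² = sec²φ = 1/cos²(65.4°) = 1/0.4163² = 5.771.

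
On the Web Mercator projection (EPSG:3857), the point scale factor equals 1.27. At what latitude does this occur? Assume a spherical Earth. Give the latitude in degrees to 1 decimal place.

38.1°

Mercator scale is k = sec φ = 1/cos φ.
1/cos φ = 1.27  ⇒  cos φ = 0.7874  ⇒  φ = arccos(0.7874) ≈ 38.1°.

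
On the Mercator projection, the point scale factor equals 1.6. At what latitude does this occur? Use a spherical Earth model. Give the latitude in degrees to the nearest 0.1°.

51.3°

Mercator scale is k = sec φ = 1/cos φ.
1/cos φ = 1.6  ⇒  cos φ = 0.6250  ⇒  φ = arccos(0.6250) ≈ 51.3°.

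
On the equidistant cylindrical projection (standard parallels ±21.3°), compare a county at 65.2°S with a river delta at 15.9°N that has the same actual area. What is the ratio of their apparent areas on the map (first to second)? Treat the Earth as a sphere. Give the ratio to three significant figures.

The equidistant cylindrical projection with φ₀ = 21.3° has h = 1 (meridians true) and k = cos φ₀ / cos φ along parallels.
Areal scale at 65.2°: h·k = 1.000 × 2.221 = 2.221.
Areal scale at 15.9°: h·k = 1.000 × 0.9688 = 0.9688.
Ratio = 2.221/0.9688 ≈ 2.29.

2.29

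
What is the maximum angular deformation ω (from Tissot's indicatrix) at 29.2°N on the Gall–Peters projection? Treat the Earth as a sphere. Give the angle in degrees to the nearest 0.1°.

24.0°

Gall–Peters is a cylindrical equal-area projection with standard parallels at ±45°. A cylindrical equal-area projection with standard parallel φ₀ has meridian scale h = cos φ / cos φ₀ and parallel scale k = cos φ₀ / cos φ (so areas are preserved, h·k = 1).
At 29.2°: h = 1.234, k = 0.8100; principal scales a = 1.234, b = 0.8100.
sin(ω/2) = (a − b)/(a + b) = 0.4245/2.045 = 0.2076, so ω = 2 arcsin(0.2076) ≈ 24.0°.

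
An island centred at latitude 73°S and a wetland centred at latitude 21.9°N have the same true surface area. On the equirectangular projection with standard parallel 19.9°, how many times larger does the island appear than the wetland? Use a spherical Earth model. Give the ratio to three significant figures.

The equidistant cylindrical projection with φ₀ = 19.9° has h = 1 (meridians true) and k = cos φ₀ / cos φ along parallels.
Areal scale at 73°: h·k = 1.000 × 3.216 = 3.216.
Areal scale at 21.9°: h·k = 1.000 × 1.013 = 1.013.
Ratio = 3.216/1.013 ≈ 3.17.

3.17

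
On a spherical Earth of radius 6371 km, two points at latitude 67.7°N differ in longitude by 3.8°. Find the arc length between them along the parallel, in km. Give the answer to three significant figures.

Arc length along a parallel = R cos φ · Δλ (with Δλ in radians).
= 6371 × cos 67.7° × (3.8° × π/180) = 6371 × 0.3795 × 0.06632 ≈ 160 km.

160 km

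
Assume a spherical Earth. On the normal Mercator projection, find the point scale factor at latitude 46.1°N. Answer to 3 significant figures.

1.44

The Mercator projection is conformal; its linear scale factor is the same in every direction and equals sec φ = 1/cos φ.
k = 1/cos 46.1° = 1/0.6934 = 1.442.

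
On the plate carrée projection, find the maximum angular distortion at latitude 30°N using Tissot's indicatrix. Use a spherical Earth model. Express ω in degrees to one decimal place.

For the equirectangular projection with φ₀ = 0 (plate carrée), h = 1 along meridians and k = sec φ along parallels.
At 30°: h = 1.000, k = 1.155; principal scales a = 1.155, b = 1.000.
sin(ω/2) = (a − b)/(a + b) = 0.1547/2.155 = 0.07180, so ω = 2 arcsin(0.07180) ≈ 8.2°.

8.2°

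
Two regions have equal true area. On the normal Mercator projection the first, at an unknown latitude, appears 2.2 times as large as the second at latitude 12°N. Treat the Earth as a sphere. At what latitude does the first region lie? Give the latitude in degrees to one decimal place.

On Mercator, (apparent₁)/(apparent₂) = sec²φ₁ / sec²φ₂ when true areas are equal.
cos²φ₂ / cos²φ₁ = 2.2  ⇒  cos φ₁ = cos 12° / √2.2 = 0.9781/1.483 = 0.6595.
φ₁ = arccos(0.6595) ≈ 48.7°.

48.7°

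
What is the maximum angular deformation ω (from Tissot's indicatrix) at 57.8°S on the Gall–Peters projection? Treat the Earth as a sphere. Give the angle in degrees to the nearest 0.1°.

32.0°

Gall–Peters is a cylindrical equal-area projection with standard parallels at ±45°. A cylindrical equal-area projection with standard parallel φ₀ has meridian scale h = cos φ / cos φ₀ and parallel scale k = cos φ₀ / cos φ (so areas are preserved, h·k = 1).
At 57.8°: h = 0.7536, k = 1.327; principal scales a = 1.327, b = 0.7536.
sin(ω/2) = (a − b)/(a + b) = 0.5734/2.081 = 0.2756, so ω = 2 arcsin(0.2756) ≈ 32.0°.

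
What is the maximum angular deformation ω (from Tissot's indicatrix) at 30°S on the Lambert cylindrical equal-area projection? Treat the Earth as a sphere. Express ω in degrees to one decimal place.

16.4°

The Lambert cylindrical equal-area projection is the cylindrical equal-area projection with its standard parallel at the equator (φ₀ = 0). A cylindrical equal-area projection with standard parallel φ₀ has meridian scale h = cos φ / cos φ₀ and parallel scale k = cos φ₀ / cos φ (so areas are preserved, h·k = 1).
At 30°: h = 0.8660, k = 1.155; principal scales a = 1.155, b = 0.8660.
sin(ω/2) = (a − b)/(a + b) = 0.2887/2.021 = 0.1429, so ω = 2 arcsin(0.1429) ≈ 16.4°.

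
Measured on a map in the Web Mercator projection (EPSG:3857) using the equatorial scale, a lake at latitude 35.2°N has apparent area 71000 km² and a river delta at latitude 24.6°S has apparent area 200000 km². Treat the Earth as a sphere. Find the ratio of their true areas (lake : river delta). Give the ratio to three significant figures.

0.287

Mercator's areal exaggeration is sec²φ; hence true area = (apparent area) · cos²φ.
True area of lake: 71000 × cos²(35.2°) = 71000 × 0.6677 = 47410 km².
True area of river delta: 200000 × cos²(24.6°) = 200000 × 0.8267 = 165300 km².
Ratio = 47410 / 165300 ≈ 0.287.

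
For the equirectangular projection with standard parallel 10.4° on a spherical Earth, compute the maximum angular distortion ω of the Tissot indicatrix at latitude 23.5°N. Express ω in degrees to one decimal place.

In the equirectangular projection with standard parallel φ₀ = 10.4° (x = Rλ cos φ₀, y = Rφ), meridians are true-scale (h = 1) and the parallel scale is k = cos φ₀ / cos φ.
At 23.5°: h = 1.000, k = 1.073; principal scales a = 1.073, b = 1.000.
sin(ω/2) = (a − b)/(a + b) = 0.07253/2.073 = 0.03499, so ω = 2 arcsin(0.03499) ≈ 4.0°.

4.0°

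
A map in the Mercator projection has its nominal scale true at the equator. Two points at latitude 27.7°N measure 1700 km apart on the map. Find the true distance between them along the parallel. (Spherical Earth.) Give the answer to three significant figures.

1510 km

For Mercator, h = k = sec φ (a conformal cylindrical projection has a single point scale, 1/cos φ).
Along the parallel at 27.7°, map distances are exaggerated by k = sec 27.7° = 1.129.
True distance = 1700 / 1.129 = 1700 × cos 27.7° ≈ 1510 km.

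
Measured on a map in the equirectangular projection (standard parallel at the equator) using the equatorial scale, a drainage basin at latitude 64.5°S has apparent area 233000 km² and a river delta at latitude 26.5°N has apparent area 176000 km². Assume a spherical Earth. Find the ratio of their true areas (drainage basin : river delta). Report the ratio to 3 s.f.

Plate carrée has h = 1 and k = sec φ, giving areal scale sec φ; true area = (apparent area) · cos φ.
True area of drainage basin: 233000 × cos(64.5°) = 233000 × 0.4305 = 100300 km².
True area of river delta: 176000 × cos(26.5°) = 176000 × 0.8949 = 157500 km².
Ratio = 100300 / 157500 ≈ 0.637.

0.637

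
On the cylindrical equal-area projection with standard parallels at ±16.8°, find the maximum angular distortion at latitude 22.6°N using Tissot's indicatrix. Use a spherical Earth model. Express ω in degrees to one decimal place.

4.2°

A cylindrical equal-area projection with standard parallel φ₀ has meridian scale h = cos φ / cos φ₀ and parallel scale k = cos φ₀ / cos φ (so areas are preserved, h·k = 1).
At 22.6°: h = 0.9644, k = 1.037; principal scales a = 1.037, b = 0.9644.
sin(ω/2) = (a − b)/(a + b) = 0.07258/2.001 = 0.03626, so ω = 2 arcsin(0.03626) ≈ 4.2°.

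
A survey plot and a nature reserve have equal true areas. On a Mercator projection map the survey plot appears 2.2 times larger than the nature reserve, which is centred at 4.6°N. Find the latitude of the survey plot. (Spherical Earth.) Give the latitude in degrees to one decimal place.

On Mercator, (apparent₁)/(apparent₂) = sec²φ₁ / sec²φ₂ when true areas are equal.
cos²φ₂ / cos²φ₁ = 2.2  ⇒  cos φ₁ = cos 4.6° / √2.2 = 0.9968/1.483 = 0.6720.
φ₁ = arccos(0.6720) ≈ 47.8°.

47.8°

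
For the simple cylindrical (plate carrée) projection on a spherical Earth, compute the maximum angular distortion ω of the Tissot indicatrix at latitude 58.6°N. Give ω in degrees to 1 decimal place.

36.7°

In the plate carrée (x = Rλ, y = Rφ), meridians are true-scale (h = 1) and parallels are stretched by k = sec φ.
At 58.6°: h = 1.000, k = 1.919; principal scales a = 1.919, b = 1.000.
sin(ω/2) = (a − b)/(a + b) = 0.9194/2.919 = 0.3149, so ω = 2 arcsin(0.3149) ≈ 36.7°.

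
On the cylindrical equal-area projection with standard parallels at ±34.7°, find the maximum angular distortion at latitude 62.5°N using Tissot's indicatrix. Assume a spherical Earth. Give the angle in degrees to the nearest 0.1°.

62.7°

A cylindrical equal-area projection with standard parallel φ₀ has meridian scale h = cos φ / cos φ₀ and parallel scale k = cos φ₀ / cos φ (so areas are preserved, h·k = 1).
At 62.5°: h = 0.5616, k = 1.781; principal scales a = 1.781, b = 0.5616.
sin(ω/2) = (a − b)/(a + b) = 1.219/2.342 = 0.5204, so ω = 2 arcsin(0.5204) ≈ 62.7°.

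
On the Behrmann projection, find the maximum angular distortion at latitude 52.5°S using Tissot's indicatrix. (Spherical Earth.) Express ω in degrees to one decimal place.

39.6°

The Behrmann projection is cylindrical equal-area with φ₀ = 30°. Cylindrical equal-area (φ₀ = 30°): h = cos φ / cos 30° along meridians, k = cos 30° / cos φ along parallels; h·k = 1.
At 52.5°: h = 0.7029, k = 1.423; principal scales a = 1.423, b = 0.7029.
sin(ω/2) = (a − b)/(a + b) = 0.7197/2.126 = 0.3386, so ω = 2 arcsin(0.3386) ≈ 39.6°.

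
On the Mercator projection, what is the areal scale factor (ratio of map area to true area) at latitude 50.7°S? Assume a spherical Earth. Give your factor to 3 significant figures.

Mercator is conformal, so the point scale is isotropic: h = k = sec φ = 1/cos φ.
Areal scale = k² = sec²φ = 1/cos²(50.7°) = 1/0.6334² = 2.493.

2.49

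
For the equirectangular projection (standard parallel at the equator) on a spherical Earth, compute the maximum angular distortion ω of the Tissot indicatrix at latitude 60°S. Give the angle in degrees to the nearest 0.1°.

38.9°

For the equirectangular projection with φ₀ = 0 (plate carrée), h = 1 along meridians and k = sec φ along parallels.
At 60°: h = 1.000, k = 2.000; principal scales a = 2.000, b = 1.000.
sin(ω/2) = (a − b)/(a + b) = 1.0000/3.000 = 0.3333, so ω = 2 arcsin(0.3333) ≈ 38.9°.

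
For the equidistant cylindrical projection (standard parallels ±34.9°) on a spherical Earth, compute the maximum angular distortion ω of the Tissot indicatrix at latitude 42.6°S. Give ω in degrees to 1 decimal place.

The equidistant cylindrical projection with φ₀ = 34.9° has h = 1 (meridians true) and k = cos φ₀ / cos φ along parallels.
At 42.6°: h = 1.000, k = 1.114; principal scales a = 1.114, b = 1.000.
sin(ω/2) = (a − b)/(a + b) = 0.1142/2.114 = 0.05401, so ω = 2 arcsin(0.05401) ≈ 6.2°.

6.2°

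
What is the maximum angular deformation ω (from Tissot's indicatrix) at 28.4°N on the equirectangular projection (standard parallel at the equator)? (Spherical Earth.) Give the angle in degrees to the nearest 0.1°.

7.3°

Plate carrée maps x = Rλ, y = Rφ. The meridian scale is h = 1 and the parallel scale is k = 1/cos φ = sec φ.
At 28.4°: h = 1.000, k = 1.137; principal scales a = 1.137, b = 1.000.
sin(ω/2) = (a − b)/(a + b) = 0.1368/2.137 = 0.06403, so ω = 2 arcsin(0.06403) ≈ 7.3°.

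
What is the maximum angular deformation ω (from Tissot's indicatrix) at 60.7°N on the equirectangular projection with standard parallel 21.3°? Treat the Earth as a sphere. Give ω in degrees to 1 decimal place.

36.3°

In the equirectangular projection with standard parallel φ₀ = 21.3° (x = Rλ cos φ₀, y = Rφ), meridians are true-scale (h = 1) and the parallel scale is k = cos φ₀ / cos φ.
At 60.7°: h = 1.000, k = 1.904; principal scales a = 1.904, b = 1.000.
sin(ω/2) = (a − b)/(a + b) = 0.9038/2.904 = 0.3112, so ω = 2 arcsin(0.3112) ≈ 36.3°.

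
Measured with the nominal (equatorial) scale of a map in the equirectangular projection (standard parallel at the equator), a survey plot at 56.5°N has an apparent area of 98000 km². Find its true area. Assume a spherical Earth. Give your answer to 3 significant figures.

For the equirectangular projection with φ₀ = 0 (plate carrée), h = 1 along meridians and k = sec φ along parallels.
Areal scale = h·k = 1 × sec φ; at 56.5°, h = 1.000, k = 1.812, so h·k = 1.812.
True area = apparent / (areal scale) = 98000 / 1.812 ≈ 54100 km².

54100 km²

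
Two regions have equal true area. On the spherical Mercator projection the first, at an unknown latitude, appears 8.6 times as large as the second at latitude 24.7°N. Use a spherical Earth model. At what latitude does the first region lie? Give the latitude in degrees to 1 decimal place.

72.0°

Mercator areal scale is sec²φ, so apparent-area ratio = sec²φ₁ / sec²φ₂ = cos²φ₂ / cos²φ₁.
cos²φ₂ / cos²φ₁ = 8.6  ⇒  cos φ₁ = cos 24.7° / √8.6 = 0.9085/2.933 = 0.3098.
φ₁ = arccos(0.3098) ≈ 72.0°.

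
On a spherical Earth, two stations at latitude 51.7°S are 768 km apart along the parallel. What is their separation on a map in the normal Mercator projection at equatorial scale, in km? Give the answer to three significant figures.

Mercator is conformal, so the point scale is isotropic: h = k = sec φ = 1/cos φ.
Along the parallel, k = sec 51.7° = 1/0.6198 = 1.613.
Map distance = 768 × 1.613 ≈ 1240 km.

1240 km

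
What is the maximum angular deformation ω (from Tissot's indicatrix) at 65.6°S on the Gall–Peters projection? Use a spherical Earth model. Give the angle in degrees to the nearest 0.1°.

Gall–Peters is a cylindrical equal-area projection with standard parallels at ±45°. For cylindrical equal-area with standard parallel φ₀, h = cos φ / cos φ₀ and k = cos φ₀ / cos φ, so h·k = 1.
At 65.6°: h = 0.5842, k = 1.712; principal scales a = 1.712, b = 0.5842.
sin(ω/2) = (a − b)/(a + b) = 1.127/2.296 = 0.4911, so ω = 2 arcsin(0.4911) ≈ 58.8°.

58.8°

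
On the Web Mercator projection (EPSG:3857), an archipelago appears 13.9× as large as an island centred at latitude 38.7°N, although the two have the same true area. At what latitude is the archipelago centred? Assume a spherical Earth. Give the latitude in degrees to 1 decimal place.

77.9°

For equal true areas on Mercator, apparent areas scale as sec²φ, so the ratio is cos²φ₂ / cos²φ₁.
cos²φ₂ / cos²φ₁ = 13.9  ⇒  cos φ₁ = cos 38.7° / √13.9 = 0.7804/3.728 = 0.2093.
φ₁ = arccos(0.2093) ≈ 77.9°.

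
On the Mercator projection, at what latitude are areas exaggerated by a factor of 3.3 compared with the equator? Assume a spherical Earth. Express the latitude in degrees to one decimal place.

56.6°

Mercator areal scale is sec²φ.
sec²φ = 3.3  ⇒  cos²φ = 0.3030  ⇒  cos φ = 0.5505.
φ = arccos(0.5505) ≈ 56.6°.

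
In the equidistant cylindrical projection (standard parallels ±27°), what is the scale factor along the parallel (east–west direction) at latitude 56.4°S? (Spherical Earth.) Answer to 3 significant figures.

With standard parallel φ₀ = 27°, the equirectangular projection gives x = Rλ cos φ₀, y = Rφ, so h = 1 and k = cos 27° / cos φ.
k = cos 27° / cos 56.4° = 0.8910/0.5534 = 1.610.

1.61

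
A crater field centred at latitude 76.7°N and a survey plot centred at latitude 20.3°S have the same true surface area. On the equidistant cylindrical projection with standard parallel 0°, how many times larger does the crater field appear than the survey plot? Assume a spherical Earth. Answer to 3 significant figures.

4.08

For the equirectangular projection with φ₀ = 0 (plate carrée), h = 1 along meridians and k = sec φ along parallels.
Areal scale at 76.7°: h·k = 1.000 × 4.347 = 4.347.
Areal scale at 20.3°: h·k = 1.000 × 1.066 = 1.066.
Ratio = 4.347/1.066 ≈ 4.08.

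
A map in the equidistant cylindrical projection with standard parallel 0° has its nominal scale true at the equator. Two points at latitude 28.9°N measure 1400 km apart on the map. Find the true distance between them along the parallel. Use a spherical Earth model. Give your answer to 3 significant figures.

1230 km

In the plate carrée (x = Rλ, y = Rφ), meridians are true-scale (h = 1) and parallels are stretched by k = sec φ.
Along the parallel at 28.9°, map distances are exaggerated by k = sec 28.9° = 1.142.
True distance = 1400 / 1.142 = 1400 × cos 28.9° ≈ 1230 km.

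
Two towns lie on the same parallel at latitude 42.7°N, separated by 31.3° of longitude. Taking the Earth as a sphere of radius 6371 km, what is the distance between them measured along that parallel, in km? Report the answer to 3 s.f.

2560 km

Arc length along a parallel = R cos φ · Δλ (with Δλ in radians).
= 6371 × cos 42.7° × (31.3° × π/180) = 6371 × 0.7349 × 0.5463 ≈ 2560 km.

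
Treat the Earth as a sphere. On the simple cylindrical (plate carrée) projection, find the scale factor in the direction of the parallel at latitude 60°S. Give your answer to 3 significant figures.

Plate carrée maps x = Rλ, y = Rφ. The meridian scale is h = 1 and the parallel scale is k = 1/cos φ = sec φ.
k = 1/cos 60° = 1/0.5000 = 2.000.

2.00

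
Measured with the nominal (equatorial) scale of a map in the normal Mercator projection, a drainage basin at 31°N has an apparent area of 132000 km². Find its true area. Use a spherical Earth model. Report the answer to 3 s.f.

97000 km²

For Mercator, h = k = sec φ (a conformal cylindrical projection has a single point scale, 1/cos φ).
Areal scale = k² = sec²φ = 1/cos²(31°) = 1/0.8572² = 1.361.
True area = apparent / (areal scale) = 132000 / 1.361 ≈ 97000 km².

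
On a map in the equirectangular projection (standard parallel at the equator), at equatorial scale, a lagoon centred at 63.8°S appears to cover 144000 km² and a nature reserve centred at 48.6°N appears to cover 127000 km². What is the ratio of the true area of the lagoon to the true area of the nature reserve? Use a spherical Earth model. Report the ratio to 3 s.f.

0.757

On the plate carrée, areal scale = h·k = 1 × sec φ, so true area = apparent × cos φ.
True area of lagoon: 144000 × cos(63.8°) = 144000 × 0.4415 = 63580 km².
True area of nature reserve: 127000 × cos(48.6°) = 127000 × 0.6613 = 83990 km².
Ratio = 63580 / 83990 ≈ 0.757.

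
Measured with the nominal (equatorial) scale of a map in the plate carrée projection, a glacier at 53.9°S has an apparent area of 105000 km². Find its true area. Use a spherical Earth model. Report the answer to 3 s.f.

For the equirectangular projection with φ₀ = 0 (plate carrée), h = 1 along meridians and k = sec φ along parallels.
Areal scale = h·k = 1 × sec φ; at 53.9°, h = 1.000, k = 1.697, so h·k = 1.697.
True area = apparent / (areal scale) = 105000 / 1.697 ≈ 61900 km².

61900 km²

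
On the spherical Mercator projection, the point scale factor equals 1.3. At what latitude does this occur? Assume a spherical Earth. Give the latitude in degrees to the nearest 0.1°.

39.7°

Mercator scale is k = sec φ = 1/cos φ.
1/cos φ = 1.3  ⇒  cos φ = 0.7692  ⇒  φ = arccos(0.7692) ≈ 39.7°.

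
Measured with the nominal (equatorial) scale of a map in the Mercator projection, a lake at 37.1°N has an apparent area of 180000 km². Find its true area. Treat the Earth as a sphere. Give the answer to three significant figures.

The Mercator projection is conformal; its linear scale factor is the same in every direction and equals sec φ = 1/cos φ.
Areal scale = k² = sec²φ = 1/cos²(37.1°) = 1/0.7976² = 1.572.
True area = apparent / (areal scale) = 180000 / 1.572 ≈ 115000 km².

115000 km²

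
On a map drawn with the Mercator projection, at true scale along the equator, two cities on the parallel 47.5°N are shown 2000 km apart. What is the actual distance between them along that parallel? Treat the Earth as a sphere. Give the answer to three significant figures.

1350 km

The Mercator projection is conformal; its linear scale factor is the same in every direction and equals sec φ = 1/cos φ.
Along the parallel at 47.5°, map distances are exaggerated by k = sec 47.5° = 1.480.
True distance = 2000 / 1.480 = 2000 × cos 47.5° ≈ 1350 km.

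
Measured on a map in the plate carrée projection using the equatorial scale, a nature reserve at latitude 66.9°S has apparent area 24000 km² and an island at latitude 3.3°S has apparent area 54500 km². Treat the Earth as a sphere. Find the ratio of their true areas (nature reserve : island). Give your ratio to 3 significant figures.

On the plate carrée, areal scale = h·k = 1 × sec φ, so true area = apparent × cos φ.
True area of nature reserve: 24000 × cos(66.9°) = 24000 × 0.3923 = 9416 km².
True area of island: 54500 × cos(3.3°) = 54500 × 0.9983 = 54410 km².
Ratio = 9416 / 54410 ≈ 0.173.

0.173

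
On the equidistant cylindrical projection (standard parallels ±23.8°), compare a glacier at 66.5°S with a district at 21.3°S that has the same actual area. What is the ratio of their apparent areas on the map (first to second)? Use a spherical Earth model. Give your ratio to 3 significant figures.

2.34

With standard parallel φ₀ = 23.8°, the equirectangular projection gives x = Rλ cos φ₀, y = Rφ, so h = 1 and k = cos 23.8° / cos φ.
Areal scale at 66.5°: h·k = 1.000 × 2.295 = 2.295.
Areal scale at 21.3°: h·k = 1.000 × 0.9820 = 0.9820.
Ratio = 2.295/0.9820 ≈ 2.34.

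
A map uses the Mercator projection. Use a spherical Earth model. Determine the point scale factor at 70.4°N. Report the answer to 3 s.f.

2.98

Mercator is conformal, so the point scale is isotropic: h = k = sec φ = 1/cos φ.
k = 1/cos 70.4° = 1/0.3355 = 2.981.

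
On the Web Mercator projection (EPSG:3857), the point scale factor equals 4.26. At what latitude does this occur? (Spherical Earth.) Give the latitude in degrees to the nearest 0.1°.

76.4°

Mercator scale is k = sec φ = 1/cos φ.
1/cos φ = 4.26  ⇒  cos φ = 0.2347  ⇒  φ = arccos(0.2347) ≈ 76.4°.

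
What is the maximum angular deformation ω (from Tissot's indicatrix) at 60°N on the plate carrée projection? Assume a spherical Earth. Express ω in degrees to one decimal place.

38.9°

For the equirectangular projection with φ₀ = 0 (plate carrée), h = 1 along meridians and k = sec φ along parallels.
At 60°: h = 1.000, k = 2.000; principal scales a = 2.000, b = 1.000.
sin(ω/2) = (a − b)/(a + b) = 1.0000/3.000 = 0.3333, so ω = 2 arcsin(0.3333) ≈ 38.9°.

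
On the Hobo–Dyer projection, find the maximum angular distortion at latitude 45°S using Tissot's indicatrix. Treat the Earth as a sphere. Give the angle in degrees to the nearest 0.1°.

13.2°

Hobo–Dyer is a cylindrical equal-area projection with standard parallels at ±37.5°. A cylindrical equal-area projection with standard parallel φ₀ has meridian scale h = cos φ / cos φ₀ and parallel scale k = cos φ₀ / cos φ (so areas are preserved, h·k = 1).
At 45°: h = 0.8913, k = 1.122; principal scales a = 1.122, b = 0.8913.
sin(ω/2) = (a − b)/(a + b) = 0.2307/2.013 = 0.1146, so ω = 2 arcsin(0.1146) ≈ 13.2°.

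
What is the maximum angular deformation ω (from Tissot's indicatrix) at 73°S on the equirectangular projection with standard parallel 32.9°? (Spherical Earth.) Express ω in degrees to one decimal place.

In the equirectangular projection with standard parallel φ₀ = 32.9° (x = Rλ cos φ₀, y = Rφ), meridians are true-scale (h = 1) and the parallel scale is k = cos φ₀ / cos φ.
At 73°: h = 1.000, k = 2.872; principal scales a = 2.872, b = 1.000.
sin(ω/2) = (a − b)/(a + b) = 1.872/3.872 = 0.4834, so ω = 2 arcsin(0.4834) ≈ 57.8°.

57.8°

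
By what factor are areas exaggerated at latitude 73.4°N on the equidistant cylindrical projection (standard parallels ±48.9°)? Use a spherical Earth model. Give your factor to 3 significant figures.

2.30

In the equirectangular projection with standard parallel φ₀ = 48.9° (x = Rλ cos φ₀, y = Rφ), meridians are true-scale (h = 1) and the parallel scale is k = cos φ₀ / cos φ.
Areal scale = h·k = 1 × cos φ₀ / cos φ; at 73.4°, h = 1.000, k = 2.301, so h·k = 2.301.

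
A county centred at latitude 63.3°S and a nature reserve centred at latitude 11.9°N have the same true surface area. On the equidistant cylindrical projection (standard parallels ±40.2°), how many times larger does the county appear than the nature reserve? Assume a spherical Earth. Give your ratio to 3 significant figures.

The equidistant cylindrical projection with φ₀ = 40.2° has h = 1 (meridians true) and k = cos φ₀ / cos φ along parallels.
Areal scale at 63.3°: h·k = 1.000 × 1.700 = 1.700.
Areal scale at 11.9°: h·k = 1.000 × 0.7806 = 0.7806.
Ratio = 1.700/0.7806 ≈ 2.18.

2.18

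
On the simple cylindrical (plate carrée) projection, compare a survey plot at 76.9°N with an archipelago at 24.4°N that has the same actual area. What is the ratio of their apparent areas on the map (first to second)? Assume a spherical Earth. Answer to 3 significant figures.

For the equirectangular projection with φ₀ = 0 (plate carrée), h = 1 along meridians and k = sec φ along parallels.
Areal scale at 76.9°: h·k = 1.000 × 4.412 = 4.412.
Areal scale at 24.4°: h·k = 1.000 × 1.098 = 1.098.
Ratio = 4.412/1.098 ≈ 4.02.

4.02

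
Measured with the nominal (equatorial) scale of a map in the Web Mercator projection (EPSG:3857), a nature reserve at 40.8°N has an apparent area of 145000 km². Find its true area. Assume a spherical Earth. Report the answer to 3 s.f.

83100 km²

The Mercator projection is conformal; its linear scale factor is the same in every direction and equals sec φ = 1/cos φ.
Areal scale = k² = sec²φ = 1/cos²(40.8°) = 1/0.7570² = 1.745.
True area = apparent / (areal scale) = 145000 / 1.745 ≈ 83100 km².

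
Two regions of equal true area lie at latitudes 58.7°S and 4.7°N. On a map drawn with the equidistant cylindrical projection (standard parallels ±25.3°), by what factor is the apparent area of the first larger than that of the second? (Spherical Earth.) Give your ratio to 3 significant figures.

The equidistant cylindrical projection with φ₀ = 25.3° has h = 1 (meridians true) and k = cos φ₀ / cos φ along parallels.
Areal scale at 58.7°: h·k = 1.000 × 1.740 = 1.740.
Areal scale at 4.7°: h·k = 1.000 × 0.9071 = 0.9071.
Ratio = 1.740/0.9071 ≈ 1.92.

1.92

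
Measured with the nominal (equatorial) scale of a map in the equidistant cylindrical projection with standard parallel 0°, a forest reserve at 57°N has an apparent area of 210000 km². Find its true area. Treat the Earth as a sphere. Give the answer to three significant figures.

For the equirectangular projection with φ₀ = 0 (plate carrée), h = 1 along meridians and k = sec φ along parallels.
Areal scale = h·k = 1 × sec φ; at 57°, h = 1.000, k = 1.836, so h·k = 1.836.
True area = apparent / (areal scale) = 210000 / 1.836 ≈ 114000 km².

114000 km²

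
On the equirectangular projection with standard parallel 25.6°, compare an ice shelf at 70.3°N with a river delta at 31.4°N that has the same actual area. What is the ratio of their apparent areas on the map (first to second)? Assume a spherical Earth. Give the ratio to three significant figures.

With standard parallel φ₀ = 25.6°, the equirectangular projection gives x = Rλ cos φ₀, y = Rφ, so h = 1 and k = cos 25.6° / cos φ.
Areal scale at 70.3°: h·k = 1.000 × 2.675 = 2.675.
Areal scale at 31.4°: h·k = 1.000 × 1.057 = 1.057.
Ratio = 2.675/1.057 ≈ 2.53.

2.53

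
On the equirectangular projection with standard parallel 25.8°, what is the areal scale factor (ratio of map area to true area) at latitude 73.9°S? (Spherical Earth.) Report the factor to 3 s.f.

With standard parallel φ₀ = 25.8°, the equirectangular projection gives x = Rλ cos φ₀, y = Rφ, so h = 1 and k = cos 25.8° / cos φ.
Areal scale = h·k = 1 × cos φ₀ / cos φ; at 73.9°, h = 1.000, k = 3.247, so h·k = 3.247.

3.25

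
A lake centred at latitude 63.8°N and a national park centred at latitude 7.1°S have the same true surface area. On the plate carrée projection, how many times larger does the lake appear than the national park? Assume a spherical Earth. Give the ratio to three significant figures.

In the plate carrée (x = Rλ, y = Rφ), meridians are true-scale (h = 1) and parallels are stretched by k = sec φ.
Areal scale at 63.8°: h·k = 1.000 × 2.265 = 2.265.
Areal scale at 7.1°: h·k = 1.000 × 1.008 = 1.008.
Ratio = 2.265/1.008 ≈ 2.25.

2.25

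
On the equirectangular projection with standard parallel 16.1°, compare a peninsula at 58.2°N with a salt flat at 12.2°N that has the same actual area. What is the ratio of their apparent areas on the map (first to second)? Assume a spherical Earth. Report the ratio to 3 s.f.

With standard parallel φ₀ = 16.1°, the equirectangular projection gives x = Rλ cos φ₀, y = Rφ, so h = 1 and k = cos 16.1° / cos φ.
Areal scale at 58.2°: h·k = 1.000 × 1.823 = 1.823.
Areal scale at 12.2°: h·k = 1.000 × 0.9830 = 0.9830.
Ratio = 1.823/0.9830 ≈ 1.85.

1.85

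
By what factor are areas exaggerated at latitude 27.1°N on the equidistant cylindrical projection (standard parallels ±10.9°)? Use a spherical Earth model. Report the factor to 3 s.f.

1.10

With standard parallel φ₀ = 10.9°, the equirectangular projection gives x = Rλ cos φ₀, y = Rφ, so h = 1 and k = cos 10.9° / cos φ.
Areal scale = h·k = 1 × cos φ₀ / cos φ; at 27.1°, h = 1.000, k = 1.103, so h·k = 1.103.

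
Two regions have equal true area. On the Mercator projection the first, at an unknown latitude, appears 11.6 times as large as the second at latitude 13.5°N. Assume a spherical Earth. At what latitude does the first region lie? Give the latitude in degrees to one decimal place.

For equal true areas on Mercator, apparent areas scale as sec²φ, so the ratio is cos²φ₂ / cos²φ₁.
cos²φ₂ / cos²φ₁ = 11.6  ⇒  cos φ₁ = cos 13.5° / √11.6 = 0.9724/3.406 = 0.2855.
φ₁ = arccos(0.2855) ≈ 73.4°.

73.4°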